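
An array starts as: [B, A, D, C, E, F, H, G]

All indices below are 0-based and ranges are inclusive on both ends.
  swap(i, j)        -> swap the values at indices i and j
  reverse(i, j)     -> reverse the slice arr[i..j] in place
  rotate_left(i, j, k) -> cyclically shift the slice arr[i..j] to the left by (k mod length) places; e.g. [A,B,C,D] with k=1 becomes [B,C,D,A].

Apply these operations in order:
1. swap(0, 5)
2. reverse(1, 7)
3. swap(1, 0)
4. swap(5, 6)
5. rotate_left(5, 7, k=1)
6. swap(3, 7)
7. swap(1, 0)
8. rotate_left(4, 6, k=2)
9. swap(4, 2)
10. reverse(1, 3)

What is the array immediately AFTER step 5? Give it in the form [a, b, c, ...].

Answer: [G, F, H, B, E, C, A, D]

Derivation:
After 1 (swap(0, 5)): [F, A, D, C, E, B, H, G]
After 2 (reverse(1, 7)): [F, G, H, B, E, C, D, A]
After 3 (swap(1, 0)): [G, F, H, B, E, C, D, A]
After 4 (swap(5, 6)): [G, F, H, B, E, D, C, A]
After 5 (rotate_left(5, 7, k=1)): [G, F, H, B, E, C, A, D]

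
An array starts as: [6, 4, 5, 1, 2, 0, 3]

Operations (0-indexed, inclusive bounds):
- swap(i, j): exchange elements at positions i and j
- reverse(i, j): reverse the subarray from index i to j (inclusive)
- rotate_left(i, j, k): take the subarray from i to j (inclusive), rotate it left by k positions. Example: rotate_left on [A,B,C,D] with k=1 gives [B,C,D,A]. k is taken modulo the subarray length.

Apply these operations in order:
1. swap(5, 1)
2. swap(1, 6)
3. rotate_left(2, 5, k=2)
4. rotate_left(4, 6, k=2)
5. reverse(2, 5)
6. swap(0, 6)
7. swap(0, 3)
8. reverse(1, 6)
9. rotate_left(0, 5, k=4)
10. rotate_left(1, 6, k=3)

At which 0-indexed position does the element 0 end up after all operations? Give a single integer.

Answer: 5

Derivation:
After 1 (swap(5, 1)): [6, 0, 5, 1, 2, 4, 3]
After 2 (swap(1, 6)): [6, 3, 5, 1, 2, 4, 0]
After 3 (rotate_left(2, 5, k=2)): [6, 3, 2, 4, 5, 1, 0]
After 4 (rotate_left(4, 6, k=2)): [6, 3, 2, 4, 0, 5, 1]
After 5 (reverse(2, 5)): [6, 3, 5, 0, 4, 2, 1]
After 6 (swap(0, 6)): [1, 3, 5, 0, 4, 2, 6]
After 7 (swap(0, 3)): [0, 3, 5, 1, 4, 2, 6]
After 8 (reverse(1, 6)): [0, 6, 2, 4, 1, 5, 3]
After 9 (rotate_left(0, 5, k=4)): [1, 5, 0, 6, 2, 4, 3]
After 10 (rotate_left(1, 6, k=3)): [1, 2, 4, 3, 5, 0, 6]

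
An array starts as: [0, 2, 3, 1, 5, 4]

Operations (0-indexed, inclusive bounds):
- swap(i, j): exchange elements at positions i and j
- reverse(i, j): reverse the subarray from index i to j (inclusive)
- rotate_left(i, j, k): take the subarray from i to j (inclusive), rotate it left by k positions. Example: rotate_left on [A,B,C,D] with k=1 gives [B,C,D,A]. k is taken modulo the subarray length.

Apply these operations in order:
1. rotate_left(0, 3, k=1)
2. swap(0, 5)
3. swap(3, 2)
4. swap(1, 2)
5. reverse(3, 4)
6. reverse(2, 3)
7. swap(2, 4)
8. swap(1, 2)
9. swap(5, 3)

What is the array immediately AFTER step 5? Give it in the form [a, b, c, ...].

After 1 (rotate_left(0, 3, k=1)): [2, 3, 1, 0, 5, 4]
After 2 (swap(0, 5)): [4, 3, 1, 0, 5, 2]
After 3 (swap(3, 2)): [4, 3, 0, 1, 5, 2]
After 4 (swap(1, 2)): [4, 0, 3, 1, 5, 2]
After 5 (reverse(3, 4)): [4, 0, 3, 5, 1, 2]

Answer: [4, 0, 3, 5, 1, 2]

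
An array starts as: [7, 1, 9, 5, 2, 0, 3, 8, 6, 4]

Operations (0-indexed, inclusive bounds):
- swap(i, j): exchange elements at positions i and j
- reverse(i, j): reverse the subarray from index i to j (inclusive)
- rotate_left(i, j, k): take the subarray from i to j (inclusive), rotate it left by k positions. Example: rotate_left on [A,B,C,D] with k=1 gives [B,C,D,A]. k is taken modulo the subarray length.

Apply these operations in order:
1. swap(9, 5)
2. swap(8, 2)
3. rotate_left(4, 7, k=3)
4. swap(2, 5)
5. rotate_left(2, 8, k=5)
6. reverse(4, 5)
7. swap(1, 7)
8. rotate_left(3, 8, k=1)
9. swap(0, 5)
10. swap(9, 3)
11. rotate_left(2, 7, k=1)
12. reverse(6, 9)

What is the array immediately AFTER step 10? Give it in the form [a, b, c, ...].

Answer: [8, 6, 3, 0, 2, 7, 1, 4, 9, 5]

Derivation:
After 1 (swap(9, 5)): [7, 1, 9, 5, 2, 4, 3, 8, 6, 0]
After 2 (swap(8, 2)): [7, 1, 6, 5, 2, 4, 3, 8, 9, 0]
After 3 (rotate_left(4, 7, k=3)): [7, 1, 6, 5, 8, 2, 4, 3, 9, 0]
After 4 (swap(2, 5)): [7, 1, 2, 5, 8, 6, 4, 3, 9, 0]
After 5 (rotate_left(2, 8, k=5)): [7, 1, 3, 9, 2, 5, 8, 6, 4, 0]
After 6 (reverse(4, 5)): [7, 1, 3, 9, 5, 2, 8, 6, 4, 0]
After 7 (swap(1, 7)): [7, 6, 3, 9, 5, 2, 8, 1, 4, 0]
After 8 (rotate_left(3, 8, k=1)): [7, 6, 3, 5, 2, 8, 1, 4, 9, 0]
After 9 (swap(0, 5)): [8, 6, 3, 5, 2, 7, 1, 4, 9, 0]
After 10 (swap(9, 3)): [8, 6, 3, 0, 2, 7, 1, 4, 9, 5]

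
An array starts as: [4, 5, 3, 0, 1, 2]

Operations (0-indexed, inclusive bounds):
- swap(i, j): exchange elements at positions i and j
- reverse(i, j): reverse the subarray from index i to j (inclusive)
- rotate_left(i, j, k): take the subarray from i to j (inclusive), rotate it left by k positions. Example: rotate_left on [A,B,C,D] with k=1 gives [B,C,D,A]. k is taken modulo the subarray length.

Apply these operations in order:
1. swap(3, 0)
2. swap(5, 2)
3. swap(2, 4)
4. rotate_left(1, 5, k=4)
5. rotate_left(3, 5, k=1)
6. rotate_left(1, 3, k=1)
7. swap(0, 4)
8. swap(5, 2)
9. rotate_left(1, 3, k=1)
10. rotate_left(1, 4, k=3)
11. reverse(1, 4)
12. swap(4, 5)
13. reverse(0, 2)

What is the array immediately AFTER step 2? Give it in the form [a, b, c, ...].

After 1 (swap(3, 0)): [0, 5, 3, 4, 1, 2]
After 2 (swap(5, 2)): [0, 5, 2, 4, 1, 3]

Answer: [0, 5, 2, 4, 1, 3]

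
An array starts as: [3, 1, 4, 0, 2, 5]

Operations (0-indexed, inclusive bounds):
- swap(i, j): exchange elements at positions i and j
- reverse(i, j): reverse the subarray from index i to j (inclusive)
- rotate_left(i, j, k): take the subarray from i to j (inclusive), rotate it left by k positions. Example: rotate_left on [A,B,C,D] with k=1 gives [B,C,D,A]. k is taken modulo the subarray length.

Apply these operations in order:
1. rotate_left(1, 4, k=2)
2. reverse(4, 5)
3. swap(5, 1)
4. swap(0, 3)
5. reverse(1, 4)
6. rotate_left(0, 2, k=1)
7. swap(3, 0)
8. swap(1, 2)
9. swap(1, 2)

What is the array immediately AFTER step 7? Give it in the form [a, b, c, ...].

Answer: [2, 3, 1, 5, 4, 0]

Derivation:
After 1 (rotate_left(1, 4, k=2)): [3, 0, 2, 1, 4, 5]
After 2 (reverse(4, 5)): [3, 0, 2, 1, 5, 4]
After 3 (swap(5, 1)): [3, 4, 2, 1, 5, 0]
After 4 (swap(0, 3)): [1, 4, 2, 3, 5, 0]
After 5 (reverse(1, 4)): [1, 5, 3, 2, 4, 0]
After 6 (rotate_left(0, 2, k=1)): [5, 3, 1, 2, 4, 0]
After 7 (swap(3, 0)): [2, 3, 1, 5, 4, 0]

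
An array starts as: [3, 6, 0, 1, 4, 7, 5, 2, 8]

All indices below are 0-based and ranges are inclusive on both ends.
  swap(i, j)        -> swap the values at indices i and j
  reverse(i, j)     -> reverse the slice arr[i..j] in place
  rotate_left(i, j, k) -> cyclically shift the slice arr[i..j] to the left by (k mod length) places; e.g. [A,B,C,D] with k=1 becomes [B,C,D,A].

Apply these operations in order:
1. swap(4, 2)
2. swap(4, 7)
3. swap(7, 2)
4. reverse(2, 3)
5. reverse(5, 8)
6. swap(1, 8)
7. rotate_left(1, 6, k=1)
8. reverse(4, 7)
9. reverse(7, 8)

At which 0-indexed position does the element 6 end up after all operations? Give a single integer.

Answer: 7

Derivation:
After 1 (swap(4, 2)): [3, 6, 4, 1, 0, 7, 5, 2, 8]
After 2 (swap(4, 7)): [3, 6, 4, 1, 2, 7, 5, 0, 8]
After 3 (swap(7, 2)): [3, 6, 0, 1, 2, 7, 5, 4, 8]
After 4 (reverse(2, 3)): [3, 6, 1, 0, 2, 7, 5, 4, 8]
After 5 (reverse(5, 8)): [3, 6, 1, 0, 2, 8, 4, 5, 7]
After 6 (swap(1, 8)): [3, 7, 1, 0, 2, 8, 4, 5, 6]
After 7 (rotate_left(1, 6, k=1)): [3, 1, 0, 2, 8, 4, 7, 5, 6]
After 8 (reverse(4, 7)): [3, 1, 0, 2, 5, 7, 4, 8, 6]
After 9 (reverse(7, 8)): [3, 1, 0, 2, 5, 7, 4, 6, 8]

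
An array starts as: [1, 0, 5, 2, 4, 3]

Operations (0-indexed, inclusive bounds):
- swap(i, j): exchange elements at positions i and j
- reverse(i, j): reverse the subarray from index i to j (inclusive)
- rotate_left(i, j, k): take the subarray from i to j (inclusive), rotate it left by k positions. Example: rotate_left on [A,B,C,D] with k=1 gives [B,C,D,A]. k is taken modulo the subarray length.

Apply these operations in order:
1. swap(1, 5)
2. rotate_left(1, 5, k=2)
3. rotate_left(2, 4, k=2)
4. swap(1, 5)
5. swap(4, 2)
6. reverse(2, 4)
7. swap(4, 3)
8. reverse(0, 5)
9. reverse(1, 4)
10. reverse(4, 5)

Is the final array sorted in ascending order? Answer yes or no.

After 1 (swap(1, 5)): [1, 3, 5, 2, 4, 0]
After 2 (rotate_left(1, 5, k=2)): [1, 2, 4, 0, 3, 5]
After 3 (rotate_left(2, 4, k=2)): [1, 2, 3, 4, 0, 5]
After 4 (swap(1, 5)): [1, 5, 3, 4, 0, 2]
After 5 (swap(4, 2)): [1, 5, 0, 4, 3, 2]
After 6 (reverse(2, 4)): [1, 5, 3, 4, 0, 2]
After 7 (swap(4, 3)): [1, 5, 3, 0, 4, 2]
After 8 (reverse(0, 5)): [2, 4, 0, 3, 5, 1]
After 9 (reverse(1, 4)): [2, 5, 3, 0, 4, 1]
After 10 (reverse(4, 5)): [2, 5, 3, 0, 1, 4]

Answer: no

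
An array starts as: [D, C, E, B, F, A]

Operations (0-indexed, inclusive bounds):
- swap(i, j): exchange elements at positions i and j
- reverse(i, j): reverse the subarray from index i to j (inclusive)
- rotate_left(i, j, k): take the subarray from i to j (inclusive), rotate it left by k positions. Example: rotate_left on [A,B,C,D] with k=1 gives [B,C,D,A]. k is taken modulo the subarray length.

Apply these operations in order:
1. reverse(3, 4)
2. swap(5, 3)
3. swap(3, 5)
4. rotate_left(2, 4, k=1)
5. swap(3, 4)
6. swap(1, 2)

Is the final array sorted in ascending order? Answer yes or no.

After 1 (reverse(3, 4)): [D, C, E, F, B, A]
After 2 (swap(5, 3)): [D, C, E, A, B, F]
After 3 (swap(3, 5)): [D, C, E, F, B, A]
After 4 (rotate_left(2, 4, k=1)): [D, C, F, B, E, A]
After 5 (swap(3, 4)): [D, C, F, E, B, A]
After 6 (swap(1, 2)): [D, F, C, E, B, A]

Answer: no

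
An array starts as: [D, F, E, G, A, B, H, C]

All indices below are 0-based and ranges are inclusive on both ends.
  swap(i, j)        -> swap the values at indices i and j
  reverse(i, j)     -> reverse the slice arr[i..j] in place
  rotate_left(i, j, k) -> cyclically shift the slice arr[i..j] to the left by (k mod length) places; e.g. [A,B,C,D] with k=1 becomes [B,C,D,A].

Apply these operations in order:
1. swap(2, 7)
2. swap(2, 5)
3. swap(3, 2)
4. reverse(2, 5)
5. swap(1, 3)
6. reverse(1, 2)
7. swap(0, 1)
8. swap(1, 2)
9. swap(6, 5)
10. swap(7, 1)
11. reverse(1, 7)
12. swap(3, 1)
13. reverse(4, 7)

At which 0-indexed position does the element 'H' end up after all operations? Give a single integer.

Answer: 1

Derivation:
After 1 (swap(2, 7)): [D, F, C, G, A, B, H, E]
After 2 (swap(2, 5)): [D, F, B, G, A, C, H, E]
After 3 (swap(3, 2)): [D, F, G, B, A, C, H, E]
After 4 (reverse(2, 5)): [D, F, C, A, B, G, H, E]
After 5 (swap(1, 3)): [D, A, C, F, B, G, H, E]
After 6 (reverse(1, 2)): [D, C, A, F, B, G, H, E]
After 7 (swap(0, 1)): [C, D, A, F, B, G, H, E]
After 8 (swap(1, 2)): [C, A, D, F, B, G, H, E]
After 9 (swap(6, 5)): [C, A, D, F, B, H, G, E]
After 10 (swap(7, 1)): [C, E, D, F, B, H, G, A]
After 11 (reverse(1, 7)): [C, A, G, H, B, F, D, E]
After 12 (swap(3, 1)): [C, H, G, A, B, F, D, E]
After 13 (reverse(4, 7)): [C, H, G, A, E, D, F, B]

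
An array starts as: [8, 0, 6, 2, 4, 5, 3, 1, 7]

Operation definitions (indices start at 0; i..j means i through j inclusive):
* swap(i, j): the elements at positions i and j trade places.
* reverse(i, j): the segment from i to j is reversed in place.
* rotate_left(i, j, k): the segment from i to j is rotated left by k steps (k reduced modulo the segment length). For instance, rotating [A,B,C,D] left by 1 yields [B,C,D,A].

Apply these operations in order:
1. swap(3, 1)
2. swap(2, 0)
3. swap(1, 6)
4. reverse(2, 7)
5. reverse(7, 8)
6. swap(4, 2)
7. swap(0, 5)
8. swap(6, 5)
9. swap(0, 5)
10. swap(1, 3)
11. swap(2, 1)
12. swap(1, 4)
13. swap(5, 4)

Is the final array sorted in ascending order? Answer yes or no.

After 1 (swap(3, 1)): [8, 2, 6, 0, 4, 5, 3, 1, 7]
After 2 (swap(2, 0)): [6, 2, 8, 0, 4, 5, 3, 1, 7]
After 3 (swap(1, 6)): [6, 3, 8, 0, 4, 5, 2, 1, 7]
After 4 (reverse(2, 7)): [6, 3, 1, 2, 5, 4, 0, 8, 7]
After 5 (reverse(7, 8)): [6, 3, 1, 2, 5, 4, 0, 7, 8]
After 6 (swap(4, 2)): [6, 3, 5, 2, 1, 4, 0, 7, 8]
After 7 (swap(0, 5)): [4, 3, 5, 2, 1, 6, 0, 7, 8]
After 8 (swap(6, 5)): [4, 3, 5, 2, 1, 0, 6, 7, 8]
After 9 (swap(0, 5)): [0, 3, 5, 2, 1, 4, 6, 7, 8]
After 10 (swap(1, 3)): [0, 2, 5, 3, 1, 4, 6, 7, 8]
After 11 (swap(2, 1)): [0, 5, 2, 3, 1, 4, 6, 7, 8]
After 12 (swap(1, 4)): [0, 1, 2, 3, 5, 4, 6, 7, 8]
After 13 (swap(5, 4)): [0, 1, 2, 3, 4, 5, 6, 7, 8]

Answer: yes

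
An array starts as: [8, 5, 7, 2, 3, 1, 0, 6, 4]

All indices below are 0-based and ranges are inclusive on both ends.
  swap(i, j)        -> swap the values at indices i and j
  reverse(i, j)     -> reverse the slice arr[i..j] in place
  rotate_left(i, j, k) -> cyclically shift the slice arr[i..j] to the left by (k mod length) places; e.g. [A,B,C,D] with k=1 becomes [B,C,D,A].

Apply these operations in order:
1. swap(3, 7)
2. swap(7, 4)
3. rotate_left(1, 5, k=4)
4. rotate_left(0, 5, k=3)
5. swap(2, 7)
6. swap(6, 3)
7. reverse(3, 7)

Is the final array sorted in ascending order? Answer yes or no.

Answer: no

Derivation:
After 1 (swap(3, 7)): [8, 5, 7, 6, 3, 1, 0, 2, 4]
After 2 (swap(7, 4)): [8, 5, 7, 6, 2, 1, 0, 3, 4]
After 3 (rotate_left(1, 5, k=4)): [8, 1, 5, 7, 6, 2, 0, 3, 4]
After 4 (rotate_left(0, 5, k=3)): [7, 6, 2, 8, 1, 5, 0, 3, 4]
After 5 (swap(2, 7)): [7, 6, 3, 8, 1, 5, 0, 2, 4]
After 6 (swap(6, 3)): [7, 6, 3, 0, 1, 5, 8, 2, 4]
After 7 (reverse(3, 7)): [7, 6, 3, 2, 8, 5, 1, 0, 4]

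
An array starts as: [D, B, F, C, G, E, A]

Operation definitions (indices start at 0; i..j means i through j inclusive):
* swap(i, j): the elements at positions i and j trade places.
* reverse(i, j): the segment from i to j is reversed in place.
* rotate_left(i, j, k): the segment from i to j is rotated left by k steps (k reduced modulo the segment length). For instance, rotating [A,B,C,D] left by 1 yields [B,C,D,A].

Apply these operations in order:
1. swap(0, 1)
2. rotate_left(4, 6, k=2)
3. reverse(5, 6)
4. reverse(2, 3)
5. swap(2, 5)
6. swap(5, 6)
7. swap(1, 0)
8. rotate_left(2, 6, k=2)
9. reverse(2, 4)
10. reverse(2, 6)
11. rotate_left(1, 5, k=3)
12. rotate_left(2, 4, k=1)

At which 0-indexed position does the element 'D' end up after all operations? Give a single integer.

Answer: 0

Derivation:
After 1 (swap(0, 1)): [B, D, F, C, G, E, A]
After 2 (rotate_left(4, 6, k=2)): [B, D, F, C, A, G, E]
After 3 (reverse(5, 6)): [B, D, F, C, A, E, G]
After 4 (reverse(2, 3)): [B, D, C, F, A, E, G]
After 5 (swap(2, 5)): [B, D, E, F, A, C, G]
After 6 (swap(5, 6)): [B, D, E, F, A, G, C]
After 7 (swap(1, 0)): [D, B, E, F, A, G, C]
After 8 (rotate_left(2, 6, k=2)): [D, B, A, G, C, E, F]
After 9 (reverse(2, 4)): [D, B, C, G, A, E, F]
After 10 (reverse(2, 6)): [D, B, F, E, A, G, C]
After 11 (rotate_left(1, 5, k=3)): [D, A, G, B, F, E, C]
After 12 (rotate_left(2, 4, k=1)): [D, A, B, F, G, E, C]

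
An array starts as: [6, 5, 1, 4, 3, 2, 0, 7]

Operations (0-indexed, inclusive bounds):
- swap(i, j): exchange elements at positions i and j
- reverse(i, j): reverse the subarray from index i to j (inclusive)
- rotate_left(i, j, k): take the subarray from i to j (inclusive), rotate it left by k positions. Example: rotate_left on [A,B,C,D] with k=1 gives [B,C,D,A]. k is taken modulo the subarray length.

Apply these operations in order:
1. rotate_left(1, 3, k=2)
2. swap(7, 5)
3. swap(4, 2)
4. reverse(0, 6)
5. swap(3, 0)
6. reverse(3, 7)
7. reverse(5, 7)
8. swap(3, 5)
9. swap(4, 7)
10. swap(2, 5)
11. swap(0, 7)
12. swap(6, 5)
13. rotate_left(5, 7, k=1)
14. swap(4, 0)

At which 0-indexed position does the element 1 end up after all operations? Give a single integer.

After 1 (rotate_left(1, 3, k=2)): [6, 4, 5, 1, 3, 2, 0, 7]
After 2 (swap(7, 5)): [6, 4, 5, 1, 3, 7, 0, 2]
After 3 (swap(4, 2)): [6, 4, 3, 1, 5, 7, 0, 2]
After 4 (reverse(0, 6)): [0, 7, 5, 1, 3, 4, 6, 2]
After 5 (swap(3, 0)): [1, 7, 5, 0, 3, 4, 6, 2]
After 6 (reverse(3, 7)): [1, 7, 5, 2, 6, 4, 3, 0]
After 7 (reverse(5, 7)): [1, 7, 5, 2, 6, 0, 3, 4]
After 8 (swap(3, 5)): [1, 7, 5, 0, 6, 2, 3, 4]
After 9 (swap(4, 7)): [1, 7, 5, 0, 4, 2, 3, 6]
After 10 (swap(2, 5)): [1, 7, 2, 0, 4, 5, 3, 6]
After 11 (swap(0, 7)): [6, 7, 2, 0, 4, 5, 3, 1]
After 12 (swap(6, 5)): [6, 7, 2, 0, 4, 3, 5, 1]
After 13 (rotate_left(5, 7, k=1)): [6, 7, 2, 0, 4, 5, 1, 3]
After 14 (swap(4, 0)): [4, 7, 2, 0, 6, 5, 1, 3]

Answer: 6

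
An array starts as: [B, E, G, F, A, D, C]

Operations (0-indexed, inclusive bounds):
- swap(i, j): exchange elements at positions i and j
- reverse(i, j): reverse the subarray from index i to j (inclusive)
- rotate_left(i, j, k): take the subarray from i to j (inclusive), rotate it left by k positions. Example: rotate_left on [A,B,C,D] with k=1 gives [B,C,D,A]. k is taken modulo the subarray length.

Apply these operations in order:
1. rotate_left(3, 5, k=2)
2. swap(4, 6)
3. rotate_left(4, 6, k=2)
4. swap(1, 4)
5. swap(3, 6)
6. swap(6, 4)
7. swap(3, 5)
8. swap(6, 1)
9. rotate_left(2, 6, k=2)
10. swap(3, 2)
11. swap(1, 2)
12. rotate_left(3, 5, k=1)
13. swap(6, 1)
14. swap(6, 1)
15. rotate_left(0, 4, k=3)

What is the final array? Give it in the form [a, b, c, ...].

Answer: [F, G, B, A, E, D, C]

Derivation:
After 1 (rotate_left(3, 5, k=2)): [B, E, G, D, F, A, C]
After 2 (swap(4, 6)): [B, E, G, D, C, A, F]
After 3 (rotate_left(4, 6, k=2)): [B, E, G, D, F, C, A]
After 4 (swap(1, 4)): [B, F, G, D, E, C, A]
After 5 (swap(3, 6)): [B, F, G, A, E, C, D]
After 6 (swap(6, 4)): [B, F, G, A, D, C, E]
After 7 (swap(3, 5)): [B, F, G, C, D, A, E]
After 8 (swap(6, 1)): [B, E, G, C, D, A, F]
After 9 (rotate_left(2, 6, k=2)): [B, E, D, A, F, G, C]
After 10 (swap(3, 2)): [B, E, A, D, F, G, C]
After 11 (swap(1, 2)): [B, A, E, D, F, G, C]
After 12 (rotate_left(3, 5, k=1)): [B, A, E, F, G, D, C]
After 13 (swap(6, 1)): [B, C, E, F, G, D, A]
After 14 (swap(6, 1)): [B, A, E, F, G, D, C]
After 15 (rotate_left(0, 4, k=3)): [F, G, B, A, E, D, C]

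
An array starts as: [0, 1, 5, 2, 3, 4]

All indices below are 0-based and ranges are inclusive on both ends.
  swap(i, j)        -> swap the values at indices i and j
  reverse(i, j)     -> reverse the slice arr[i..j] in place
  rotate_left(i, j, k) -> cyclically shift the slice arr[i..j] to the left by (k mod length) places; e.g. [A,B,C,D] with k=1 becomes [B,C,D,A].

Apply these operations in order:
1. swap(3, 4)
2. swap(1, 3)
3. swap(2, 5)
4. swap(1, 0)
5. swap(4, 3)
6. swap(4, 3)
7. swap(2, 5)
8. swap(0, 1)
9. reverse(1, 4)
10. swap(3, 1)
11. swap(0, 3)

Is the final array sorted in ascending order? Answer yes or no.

Answer: no

Derivation:
After 1 (swap(3, 4)): [0, 1, 5, 3, 2, 4]
After 2 (swap(1, 3)): [0, 3, 5, 1, 2, 4]
After 3 (swap(2, 5)): [0, 3, 4, 1, 2, 5]
After 4 (swap(1, 0)): [3, 0, 4, 1, 2, 5]
After 5 (swap(4, 3)): [3, 0, 4, 2, 1, 5]
After 6 (swap(4, 3)): [3, 0, 4, 1, 2, 5]
After 7 (swap(2, 5)): [3, 0, 5, 1, 2, 4]
After 8 (swap(0, 1)): [0, 3, 5, 1, 2, 4]
After 9 (reverse(1, 4)): [0, 2, 1, 5, 3, 4]
After 10 (swap(3, 1)): [0, 5, 1, 2, 3, 4]
After 11 (swap(0, 3)): [2, 5, 1, 0, 3, 4]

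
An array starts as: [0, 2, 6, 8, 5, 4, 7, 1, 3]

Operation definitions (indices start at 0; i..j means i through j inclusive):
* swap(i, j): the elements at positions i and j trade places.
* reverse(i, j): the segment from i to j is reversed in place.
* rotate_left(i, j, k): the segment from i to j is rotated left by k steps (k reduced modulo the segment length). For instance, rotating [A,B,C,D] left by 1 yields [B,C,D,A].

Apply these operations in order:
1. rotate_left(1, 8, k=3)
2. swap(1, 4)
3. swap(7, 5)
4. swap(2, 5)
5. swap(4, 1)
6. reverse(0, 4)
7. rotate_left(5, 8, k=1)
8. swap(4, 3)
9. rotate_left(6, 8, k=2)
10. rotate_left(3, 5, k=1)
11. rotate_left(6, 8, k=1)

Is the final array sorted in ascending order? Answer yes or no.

After 1 (rotate_left(1, 8, k=3)): [0, 5, 4, 7, 1, 3, 2, 6, 8]
After 2 (swap(1, 4)): [0, 1, 4, 7, 5, 3, 2, 6, 8]
After 3 (swap(7, 5)): [0, 1, 4, 7, 5, 6, 2, 3, 8]
After 4 (swap(2, 5)): [0, 1, 6, 7, 5, 4, 2, 3, 8]
After 5 (swap(4, 1)): [0, 5, 6, 7, 1, 4, 2, 3, 8]
After 6 (reverse(0, 4)): [1, 7, 6, 5, 0, 4, 2, 3, 8]
After 7 (rotate_left(5, 8, k=1)): [1, 7, 6, 5, 0, 2, 3, 8, 4]
After 8 (swap(4, 3)): [1, 7, 6, 0, 5, 2, 3, 8, 4]
After 9 (rotate_left(6, 8, k=2)): [1, 7, 6, 0, 5, 2, 4, 3, 8]
After 10 (rotate_left(3, 5, k=1)): [1, 7, 6, 5, 2, 0, 4, 3, 8]
After 11 (rotate_left(6, 8, k=1)): [1, 7, 6, 5, 2, 0, 3, 8, 4]

Answer: no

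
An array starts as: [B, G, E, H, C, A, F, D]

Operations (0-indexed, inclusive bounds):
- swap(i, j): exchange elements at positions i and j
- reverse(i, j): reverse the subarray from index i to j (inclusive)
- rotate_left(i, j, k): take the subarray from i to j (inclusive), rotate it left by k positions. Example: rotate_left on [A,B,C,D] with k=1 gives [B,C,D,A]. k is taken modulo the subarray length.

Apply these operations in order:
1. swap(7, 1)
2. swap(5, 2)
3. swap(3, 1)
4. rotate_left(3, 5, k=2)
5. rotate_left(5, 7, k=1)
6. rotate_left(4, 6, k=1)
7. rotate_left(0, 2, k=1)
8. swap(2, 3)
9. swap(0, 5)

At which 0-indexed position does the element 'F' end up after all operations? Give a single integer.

Answer: 4

Derivation:
After 1 (swap(7, 1)): [B, D, E, H, C, A, F, G]
After 2 (swap(5, 2)): [B, D, A, H, C, E, F, G]
After 3 (swap(3, 1)): [B, H, A, D, C, E, F, G]
After 4 (rotate_left(3, 5, k=2)): [B, H, A, E, D, C, F, G]
After 5 (rotate_left(5, 7, k=1)): [B, H, A, E, D, F, G, C]
After 6 (rotate_left(4, 6, k=1)): [B, H, A, E, F, G, D, C]
After 7 (rotate_left(0, 2, k=1)): [H, A, B, E, F, G, D, C]
After 8 (swap(2, 3)): [H, A, E, B, F, G, D, C]
After 9 (swap(0, 5)): [G, A, E, B, F, H, D, C]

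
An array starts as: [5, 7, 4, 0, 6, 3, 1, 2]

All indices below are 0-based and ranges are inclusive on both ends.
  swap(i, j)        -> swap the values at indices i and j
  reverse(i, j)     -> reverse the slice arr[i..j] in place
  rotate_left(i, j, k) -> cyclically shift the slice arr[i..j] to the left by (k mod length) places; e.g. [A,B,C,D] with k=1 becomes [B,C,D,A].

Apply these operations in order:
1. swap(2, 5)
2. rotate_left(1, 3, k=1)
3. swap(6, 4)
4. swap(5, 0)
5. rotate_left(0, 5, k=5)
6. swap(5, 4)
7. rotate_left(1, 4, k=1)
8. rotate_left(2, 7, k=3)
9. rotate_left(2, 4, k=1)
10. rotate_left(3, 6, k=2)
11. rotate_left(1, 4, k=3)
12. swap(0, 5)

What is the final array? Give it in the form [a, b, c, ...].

Answer: [2, 1, 3, 6, 0, 5, 7, 4]

Derivation:
After 1 (swap(2, 5)): [5, 7, 3, 0, 6, 4, 1, 2]
After 2 (rotate_left(1, 3, k=1)): [5, 3, 0, 7, 6, 4, 1, 2]
After 3 (swap(6, 4)): [5, 3, 0, 7, 1, 4, 6, 2]
After 4 (swap(5, 0)): [4, 3, 0, 7, 1, 5, 6, 2]
After 5 (rotate_left(0, 5, k=5)): [5, 4, 3, 0, 7, 1, 6, 2]
After 6 (swap(5, 4)): [5, 4, 3, 0, 1, 7, 6, 2]
After 7 (rotate_left(1, 4, k=1)): [5, 3, 0, 1, 4, 7, 6, 2]
After 8 (rotate_left(2, 7, k=3)): [5, 3, 7, 6, 2, 0, 1, 4]
After 9 (rotate_left(2, 4, k=1)): [5, 3, 6, 2, 7, 0, 1, 4]
After 10 (rotate_left(3, 6, k=2)): [5, 3, 6, 0, 1, 2, 7, 4]
After 11 (rotate_left(1, 4, k=3)): [5, 1, 3, 6, 0, 2, 7, 4]
After 12 (swap(0, 5)): [2, 1, 3, 6, 0, 5, 7, 4]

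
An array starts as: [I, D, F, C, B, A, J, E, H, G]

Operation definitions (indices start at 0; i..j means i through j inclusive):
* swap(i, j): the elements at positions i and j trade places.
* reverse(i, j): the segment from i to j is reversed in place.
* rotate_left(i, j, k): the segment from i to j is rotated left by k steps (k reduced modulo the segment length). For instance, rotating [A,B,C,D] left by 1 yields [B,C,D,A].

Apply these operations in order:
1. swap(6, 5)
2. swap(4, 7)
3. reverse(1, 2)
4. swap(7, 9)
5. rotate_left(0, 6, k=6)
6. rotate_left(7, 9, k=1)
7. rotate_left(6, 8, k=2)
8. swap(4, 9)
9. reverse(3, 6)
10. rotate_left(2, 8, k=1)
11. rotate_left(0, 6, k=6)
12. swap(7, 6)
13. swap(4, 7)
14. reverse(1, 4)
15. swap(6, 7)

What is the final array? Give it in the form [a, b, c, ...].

Answer: [J, D, B, I, A, G, E, H, F, C]

Derivation:
After 1 (swap(6, 5)): [I, D, F, C, B, J, A, E, H, G]
After 2 (swap(4, 7)): [I, D, F, C, E, J, A, B, H, G]
After 3 (reverse(1, 2)): [I, F, D, C, E, J, A, B, H, G]
After 4 (swap(7, 9)): [I, F, D, C, E, J, A, G, H, B]
After 5 (rotate_left(0, 6, k=6)): [A, I, F, D, C, E, J, G, H, B]
After 6 (rotate_left(7, 9, k=1)): [A, I, F, D, C, E, J, H, B, G]
After 7 (rotate_left(6, 8, k=2)): [A, I, F, D, C, E, B, J, H, G]
After 8 (swap(4, 9)): [A, I, F, D, G, E, B, J, H, C]
After 9 (reverse(3, 6)): [A, I, F, B, E, G, D, J, H, C]
After 10 (rotate_left(2, 8, k=1)): [A, I, B, E, G, D, J, H, F, C]
After 11 (rotate_left(0, 6, k=6)): [J, A, I, B, E, G, D, H, F, C]
After 12 (swap(7, 6)): [J, A, I, B, E, G, H, D, F, C]
After 13 (swap(4, 7)): [J, A, I, B, D, G, H, E, F, C]
After 14 (reverse(1, 4)): [J, D, B, I, A, G, H, E, F, C]
After 15 (swap(6, 7)): [J, D, B, I, A, G, E, H, F, C]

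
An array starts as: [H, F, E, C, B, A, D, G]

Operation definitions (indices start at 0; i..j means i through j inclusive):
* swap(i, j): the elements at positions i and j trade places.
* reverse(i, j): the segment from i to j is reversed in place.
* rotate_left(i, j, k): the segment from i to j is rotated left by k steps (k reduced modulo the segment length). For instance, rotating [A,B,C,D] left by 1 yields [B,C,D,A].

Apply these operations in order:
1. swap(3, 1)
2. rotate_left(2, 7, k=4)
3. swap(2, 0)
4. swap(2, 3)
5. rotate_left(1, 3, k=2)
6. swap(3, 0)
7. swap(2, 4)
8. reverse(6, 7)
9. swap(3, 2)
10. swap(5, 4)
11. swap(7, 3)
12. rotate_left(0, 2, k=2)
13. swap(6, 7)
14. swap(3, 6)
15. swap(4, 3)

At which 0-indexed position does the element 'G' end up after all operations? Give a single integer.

Answer: 1

Derivation:
After 1 (swap(3, 1)): [H, C, E, F, B, A, D, G]
After 2 (rotate_left(2, 7, k=4)): [H, C, D, G, E, F, B, A]
After 3 (swap(2, 0)): [D, C, H, G, E, F, B, A]
After 4 (swap(2, 3)): [D, C, G, H, E, F, B, A]
After 5 (rotate_left(1, 3, k=2)): [D, H, C, G, E, F, B, A]
After 6 (swap(3, 0)): [G, H, C, D, E, F, B, A]
After 7 (swap(2, 4)): [G, H, E, D, C, F, B, A]
After 8 (reverse(6, 7)): [G, H, E, D, C, F, A, B]
After 9 (swap(3, 2)): [G, H, D, E, C, F, A, B]
After 10 (swap(5, 4)): [G, H, D, E, F, C, A, B]
After 11 (swap(7, 3)): [G, H, D, B, F, C, A, E]
After 12 (rotate_left(0, 2, k=2)): [D, G, H, B, F, C, A, E]
After 13 (swap(6, 7)): [D, G, H, B, F, C, E, A]
After 14 (swap(3, 6)): [D, G, H, E, F, C, B, A]
After 15 (swap(4, 3)): [D, G, H, F, E, C, B, A]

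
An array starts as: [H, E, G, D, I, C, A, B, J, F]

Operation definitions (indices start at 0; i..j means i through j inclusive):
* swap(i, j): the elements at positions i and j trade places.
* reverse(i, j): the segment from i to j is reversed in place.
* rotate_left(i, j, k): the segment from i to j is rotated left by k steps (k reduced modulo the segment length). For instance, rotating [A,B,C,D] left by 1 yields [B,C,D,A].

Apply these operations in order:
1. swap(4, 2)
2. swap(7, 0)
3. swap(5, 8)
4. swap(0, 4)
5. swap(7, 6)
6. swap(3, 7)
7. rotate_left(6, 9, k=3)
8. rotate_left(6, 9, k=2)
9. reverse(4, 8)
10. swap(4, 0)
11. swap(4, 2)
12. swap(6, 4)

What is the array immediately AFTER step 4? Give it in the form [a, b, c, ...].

Answer: [G, E, I, D, B, J, A, H, C, F]

Derivation:
After 1 (swap(4, 2)): [H, E, I, D, G, C, A, B, J, F]
After 2 (swap(7, 0)): [B, E, I, D, G, C, A, H, J, F]
After 3 (swap(5, 8)): [B, E, I, D, G, J, A, H, C, F]
After 4 (swap(0, 4)): [G, E, I, D, B, J, A, H, C, F]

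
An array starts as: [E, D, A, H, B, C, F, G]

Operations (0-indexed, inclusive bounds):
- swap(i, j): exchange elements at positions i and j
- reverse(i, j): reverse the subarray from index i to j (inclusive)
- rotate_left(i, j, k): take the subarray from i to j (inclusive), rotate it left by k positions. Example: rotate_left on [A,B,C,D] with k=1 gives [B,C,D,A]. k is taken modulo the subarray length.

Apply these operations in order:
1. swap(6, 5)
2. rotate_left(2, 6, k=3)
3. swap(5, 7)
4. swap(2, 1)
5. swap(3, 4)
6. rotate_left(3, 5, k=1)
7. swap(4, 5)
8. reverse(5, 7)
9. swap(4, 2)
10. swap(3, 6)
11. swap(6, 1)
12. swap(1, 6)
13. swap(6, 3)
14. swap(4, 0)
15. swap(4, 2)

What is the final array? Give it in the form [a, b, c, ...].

After 1 (swap(6, 5)): [E, D, A, H, B, F, C, G]
After 2 (rotate_left(2, 6, k=3)): [E, D, F, C, A, H, B, G]
After 3 (swap(5, 7)): [E, D, F, C, A, G, B, H]
After 4 (swap(2, 1)): [E, F, D, C, A, G, B, H]
After 5 (swap(3, 4)): [E, F, D, A, C, G, B, H]
After 6 (rotate_left(3, 5, k=1)): [E, F, D, C, G, A, B, H]
After 7 (swap(4, 5)): [E, F, D, C, A, G, B, H]
After 8 (reverse(5, 7)): [E, F, D, C, A, H, B, G]
After 9 (swap(4, 2)): [E, F, A, C, D, H, B, G]
After 10 (swap(3, 6)): [E, F, A, B, D, H, C, G]
After 11 (swap(6, 1)): [E, C, A, B, D, H, F, G]
After 12 (swap(1, 6)): [E, F, A, B, D, H, C, G]
After 13 (swap(6, 3)): [E, F, A, C, D, H, B, G]
After 14 (swap(4, 0)): [D, F, A, C, E, H, B, G]
After 15 (swap(4, 2)): [D, F, E, C, A, H, B, G]

Answer: [D, F, E, C, A, H, B, G]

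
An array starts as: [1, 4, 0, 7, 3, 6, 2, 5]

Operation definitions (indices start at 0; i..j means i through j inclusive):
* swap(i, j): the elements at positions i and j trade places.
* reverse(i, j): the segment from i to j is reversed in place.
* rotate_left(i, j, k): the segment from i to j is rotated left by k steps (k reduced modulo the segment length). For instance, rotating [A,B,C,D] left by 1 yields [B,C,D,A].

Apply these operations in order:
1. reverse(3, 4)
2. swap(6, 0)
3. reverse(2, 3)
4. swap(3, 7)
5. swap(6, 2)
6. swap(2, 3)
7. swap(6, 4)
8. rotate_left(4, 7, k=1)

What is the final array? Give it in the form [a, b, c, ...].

Answer: [2, 4, 5, 1, 6, 7, 0, 3]

Derivation:
After 1 (reverse(3, 4)): [1, 4, 0, 3, 7, 6, 2, 5]
After 2 (swap(6, 0)): [2, 4, 0, 3, 7, 6, 1, 5]
After 3 (reverse(2, 3)): [2, 4, 3, 0, 7, 6, 1, 5]
After 4 (swap(3, 7)): [2, 4, 3, 5, 7, 6, 1, 0]
After 5 (swap(6, 2)): [2, 4, 1, 5, 7, 6, 3, 0]
After 6 (swap(2, 3)): [2, 4, 5, 1, 7, 6, 3, 0]
After 7 (swap(6, 4)): [2, 4, 5, 1, 3, 6, 7, 0]
After 8 (rotate_left(4, 7, k=1)): [2, 4, 5, 1, 6, 7, 0, 3]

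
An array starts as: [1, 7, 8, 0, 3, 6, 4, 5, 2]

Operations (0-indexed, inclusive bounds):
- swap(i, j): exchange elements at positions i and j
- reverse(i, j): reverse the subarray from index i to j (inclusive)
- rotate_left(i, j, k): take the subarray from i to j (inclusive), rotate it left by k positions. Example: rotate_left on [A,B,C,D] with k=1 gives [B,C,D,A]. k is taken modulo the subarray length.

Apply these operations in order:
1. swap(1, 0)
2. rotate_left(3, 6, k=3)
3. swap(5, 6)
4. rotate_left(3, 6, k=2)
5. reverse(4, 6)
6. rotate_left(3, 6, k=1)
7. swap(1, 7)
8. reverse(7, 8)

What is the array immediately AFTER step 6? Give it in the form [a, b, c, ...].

After 1 (swap(1, 0)): [7, 1, 8, 0, 3, 6, 4, 5, 2]
After 2 (rotate_left(3, 6, k=3)): [7, 1, 8, 4, 0, 3, 6, 5, 2]
After 3 (swap(5, 6)): [7, 1, 8, 4, 0, 6, 3, 5, 2]
After 4 (rotate_left(3, 6, k=2)): [7, 1, 8, 6, 3, 4, 0, 5, 2]
After 5 (reverse(4, 6)): [7, 1, 8, 6, 0, 4, 3, 5, 2]
After 6 (rotate_left(3, 6, k=1)): [7, 1, 8, 0, 4, 3, 6, 5, 2]

Answer: [7, 1, 8, 0, 4, 3, 6, 5, 2]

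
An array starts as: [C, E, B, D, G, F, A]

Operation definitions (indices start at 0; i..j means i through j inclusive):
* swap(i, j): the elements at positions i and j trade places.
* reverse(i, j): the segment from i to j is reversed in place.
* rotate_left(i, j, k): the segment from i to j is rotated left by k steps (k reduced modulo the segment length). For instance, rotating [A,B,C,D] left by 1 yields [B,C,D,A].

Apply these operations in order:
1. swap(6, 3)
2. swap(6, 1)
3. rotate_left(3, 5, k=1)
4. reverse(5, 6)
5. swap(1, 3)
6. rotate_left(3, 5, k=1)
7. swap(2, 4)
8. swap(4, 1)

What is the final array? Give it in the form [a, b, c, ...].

Answer: [C, B, E, F, G, D, A]

Derivation:
After 1 (swap(6, 3)): [C, E, B, A, G, F, D]
After 2 (swap(6, 1)): [C, D, B, A, G, F, E]
After 3 (rotate_left(3, 5, k=1)): [C, D, B, G, F, A, E]
After 4 (reverse(5, 6)): [C, D, B, G, F, E, A]
After 5 (swap(1, 3)): [C, G, B, D, F, E, A]
After 6 (rotate_left(3, 5, k=1)): [C, G, B, F, E, D, A]
After 7 (swap(2, 4)): [C, G, E, F, B, D, A]
After 8 (swap(4, 1)): [C, B, E, F, G, D, A]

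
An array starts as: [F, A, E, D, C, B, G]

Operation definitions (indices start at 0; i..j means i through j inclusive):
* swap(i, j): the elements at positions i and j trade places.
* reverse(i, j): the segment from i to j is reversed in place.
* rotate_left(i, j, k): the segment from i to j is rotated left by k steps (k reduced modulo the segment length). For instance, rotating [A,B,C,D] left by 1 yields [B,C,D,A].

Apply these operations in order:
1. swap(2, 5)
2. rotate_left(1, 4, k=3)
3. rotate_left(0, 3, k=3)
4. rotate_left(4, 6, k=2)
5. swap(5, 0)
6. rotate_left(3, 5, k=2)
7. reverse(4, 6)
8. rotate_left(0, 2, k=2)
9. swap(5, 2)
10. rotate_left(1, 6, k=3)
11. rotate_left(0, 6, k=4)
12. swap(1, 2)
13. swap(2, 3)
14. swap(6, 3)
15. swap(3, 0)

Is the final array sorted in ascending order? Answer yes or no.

After 1 (swap(2, 5)): [F, A, B, D, C, E, G]
After 2 (rotate_left(1, 4, k=3)): [F, C, A, B, D, E, G]
After 3 (rotate_left(0, 3, k=3)): [B, F, C, A, D, E, G]
After 4 (rotate_left(4, 6, k=2)): [B, F, C, A, G, D, E]
After 5 (swap(5, 0)): [D, F, C, A, G, B, E]
After 6 (rotate_left(3, 5, k=2)): [D, F, C, B, A, G, E]
After 7 (reverse(4, 6)): [D, F, C, B, E, G, A]
After 8 (rotate_left(0, 2, k=2)): [C, D, F, B, E, G, A]
After 9 (swap(5, 2)): [C, D, G, B, E, F, A]
After 10 (rotate_left(1, 6, k=3)): [C, E, F, A, D, G, B]
After 11 (rotate_left(0, 6, k=4)): [D, G, B, C, E, F, A]
After 12 (swap(1, 2)): [D, B, G, C, E, F, A]
After 13 (swap(2, 3)): [D, B, C, G, E, F, A]
After 14 (swap(6, 3)): [D, B, C, A, E, F, G]
After 15 (swap(3, 0)): [A, B, C, D, E, F, G]

Answer: yes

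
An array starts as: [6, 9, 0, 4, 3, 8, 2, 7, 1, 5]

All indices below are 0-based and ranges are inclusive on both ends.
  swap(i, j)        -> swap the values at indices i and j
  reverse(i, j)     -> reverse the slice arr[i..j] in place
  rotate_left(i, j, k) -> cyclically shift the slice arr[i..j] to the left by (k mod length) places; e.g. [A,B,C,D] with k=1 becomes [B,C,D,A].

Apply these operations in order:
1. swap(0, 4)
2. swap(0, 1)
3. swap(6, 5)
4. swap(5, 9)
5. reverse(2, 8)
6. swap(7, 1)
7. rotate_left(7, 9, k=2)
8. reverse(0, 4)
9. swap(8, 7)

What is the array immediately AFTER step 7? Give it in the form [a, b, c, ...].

Answer: [9, 4, 1, 7, 8, 5, 6, 2, 3, 0]

Derivation:
After 1 (swap(0, 4)): [3, 9, 0, 4, 6, 8, 2, 7, 1, 5]
After 2 (swap(0, 1)): [9, 3, 0, 4, 6, 8, 2, 7, 1, 5]
After 3 (swap(6, 5)): [9, 3, 0, 4, 6, 2, 8, 7, 1, 5]
After 4 (swap(5, 9)): [9, 3, 0, 4, 6, 5, 8, 7, 1, 2]
After 5 (reverse(2, 8)): [9, 3, 1, 7, 8, 5, 6, 4, 0, 2]
After 6 (swap(7, 1)): [9, 4, 1, 7, 8, 5, 6, 3, 0, 2]
After 7 (rotate_left(7, 9, k=2)): [9, 4, 1, 7, 8, 5, 6, 2, 3, 0]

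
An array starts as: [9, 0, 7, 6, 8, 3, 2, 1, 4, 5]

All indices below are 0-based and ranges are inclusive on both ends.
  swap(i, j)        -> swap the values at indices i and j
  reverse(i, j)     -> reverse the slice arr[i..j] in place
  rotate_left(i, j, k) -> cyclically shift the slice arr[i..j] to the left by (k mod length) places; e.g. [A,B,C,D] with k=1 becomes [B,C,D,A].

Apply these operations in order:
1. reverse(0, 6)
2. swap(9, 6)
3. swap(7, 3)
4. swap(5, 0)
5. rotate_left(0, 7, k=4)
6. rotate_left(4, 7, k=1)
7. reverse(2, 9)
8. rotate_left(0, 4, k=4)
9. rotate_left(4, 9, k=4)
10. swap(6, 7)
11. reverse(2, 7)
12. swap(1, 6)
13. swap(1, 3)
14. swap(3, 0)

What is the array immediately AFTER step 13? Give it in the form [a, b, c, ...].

Answer: [0, 1, 4, 9, 5, 6, 7, 2, 8, 3]

Derivation:
After 1 (reverse(0, 6)): [2, 3, 8, 6, 7, 0, 9, 1, 4, 5]
After 2 (swap(9, 6)): [2, 3, 8, 6, 7, 0, 5, 1, 4, 9]
After 3 (swap(7, 3)): [2, 3, 8, 1, 7, 0, 5, 6, 4, 9]
After 4 (swap(5, 0)): [0, 3, 8, 1, 7, 2, 5, 6, 4, 9]
After 5 (rotate_left(0, 7, k=4)): [7, 2, 5, 6, 0, 3, 8, 1, 4, 9]
After 6 (rotate_left(4, 7, k=1)): [7, 2, 5, 6, 3, 8, 1, 0, 4, 9]
After 7 (reverse(2, 9)): [7, 2, 9, 4, 0, 1, 8, 3, 6, 5]
After 8 (rotate_left(0, 4, k=4)): [0, 7, 2, 9, 4, 1, 8, 3, 6, 5]
After 9 (rotate_left(4, 9, k=4)): [0, 7, 2, 9, 6, 5, 4, 1, 8, 3]
After 10 (swap(6, 7)): [0, 7, 2, 9, 6, 5, 1, 4, 8, 3]
After 11 (reverse(2, 7)): [0, 7, 4, 1, 5, 6, 9, 2, 8, 3]
After 12 (swap(1, 6)): [0, 9, 4, 1, 5, 6, 7, 2, 8, 3]
After 13 (swap(1, 3)): [0, 1, 4, 9, 5, 6, 7, 2, 8, 3]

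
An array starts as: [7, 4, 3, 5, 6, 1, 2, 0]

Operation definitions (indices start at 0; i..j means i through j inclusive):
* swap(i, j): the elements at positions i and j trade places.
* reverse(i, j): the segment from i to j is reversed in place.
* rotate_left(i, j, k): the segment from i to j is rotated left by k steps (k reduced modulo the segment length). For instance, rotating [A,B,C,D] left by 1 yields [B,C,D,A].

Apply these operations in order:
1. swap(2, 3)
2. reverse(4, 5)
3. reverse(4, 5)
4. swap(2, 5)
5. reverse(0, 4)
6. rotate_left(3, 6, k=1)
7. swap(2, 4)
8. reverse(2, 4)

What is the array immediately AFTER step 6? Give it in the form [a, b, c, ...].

Answer: [6, 3, 1, 7, 5, 2, 4, 0]

Derivation:
After 1 (swap(2, 3)): [7, 4, 5, 3, 6, 1, 2, 0]
After 2 (reverse(4, 5)): [7, 4, 5, 3, 1, 6, 2, 0]
After 3 (reverse(4, 5)): [7, 4, 5, 3, 6, 1, 2, 0]
After 4 (swap(2, 5)): [7, 4, 1, 3, 6, 5, 2, 0]
After 5 (reverse(0, 4)): [6, 3, 1, 4, 7, 5, 2, 0]
After 6 (rotate_left(3, 6, k=1)): [6, 3, 1, 7, 5, 2, 4, 0]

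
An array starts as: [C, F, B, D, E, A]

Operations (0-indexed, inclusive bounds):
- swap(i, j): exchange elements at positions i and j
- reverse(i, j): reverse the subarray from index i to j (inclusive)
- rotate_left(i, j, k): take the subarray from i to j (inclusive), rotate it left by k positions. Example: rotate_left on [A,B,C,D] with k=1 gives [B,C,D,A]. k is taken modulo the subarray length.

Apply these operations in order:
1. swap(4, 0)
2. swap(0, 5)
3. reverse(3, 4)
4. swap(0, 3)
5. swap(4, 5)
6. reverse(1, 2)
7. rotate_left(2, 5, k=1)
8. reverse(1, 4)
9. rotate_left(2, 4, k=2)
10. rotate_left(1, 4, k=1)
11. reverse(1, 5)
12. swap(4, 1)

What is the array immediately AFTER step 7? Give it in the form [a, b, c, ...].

After 1 (swap(4, 0)): [E, F, B, D, C, A]
After 2 (swap(0, 5)): [A, F, B, D, C, E]
After 3 (reverse(3, 4)): [A, F, B, C, D, E]
After 4 (swap(0, 3)): [C, F, B, A, D, E]
After 5 (swap(4, 5)): [C, F, B, A, E, D]
After 6 (reverse(1, 2)): [C, B, F, A, E, D]
After 7 (rotate_left(2, 5, k=1)): [C, B, A, E, D, F]

Answer: [C, B, A, E, D, F]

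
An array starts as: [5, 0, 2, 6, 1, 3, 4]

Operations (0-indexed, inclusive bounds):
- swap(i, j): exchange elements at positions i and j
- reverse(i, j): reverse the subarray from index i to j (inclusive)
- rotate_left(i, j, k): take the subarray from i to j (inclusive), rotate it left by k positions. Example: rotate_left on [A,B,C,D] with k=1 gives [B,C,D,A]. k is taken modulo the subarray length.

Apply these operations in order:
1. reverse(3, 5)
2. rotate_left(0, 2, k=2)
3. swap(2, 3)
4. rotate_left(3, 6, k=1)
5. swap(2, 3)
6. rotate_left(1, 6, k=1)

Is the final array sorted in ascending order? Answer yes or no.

After 1 (reverse(3, 5)): [5, 0, 2, 3, 1, 6, 4]
After 2 (rotate_left(0, 2, k=2)): [2, 5, 0, 3, 1, 6, 4]
After 3 (swap(2, 3)): [2, 5, 3, 0, 1, 6, 4]
After 4 (rotate_left(3, 6, k=1)): [2, 5, 3, 1, 6, 4, 0]
After 5 (swap(2, 3)): [2, 5, 1, 3, 6, 4, 0]
After 6 (rotate_left(1, 6, k=1)): [2, 1, 3, 6, 4, 0, 5]

Answer: no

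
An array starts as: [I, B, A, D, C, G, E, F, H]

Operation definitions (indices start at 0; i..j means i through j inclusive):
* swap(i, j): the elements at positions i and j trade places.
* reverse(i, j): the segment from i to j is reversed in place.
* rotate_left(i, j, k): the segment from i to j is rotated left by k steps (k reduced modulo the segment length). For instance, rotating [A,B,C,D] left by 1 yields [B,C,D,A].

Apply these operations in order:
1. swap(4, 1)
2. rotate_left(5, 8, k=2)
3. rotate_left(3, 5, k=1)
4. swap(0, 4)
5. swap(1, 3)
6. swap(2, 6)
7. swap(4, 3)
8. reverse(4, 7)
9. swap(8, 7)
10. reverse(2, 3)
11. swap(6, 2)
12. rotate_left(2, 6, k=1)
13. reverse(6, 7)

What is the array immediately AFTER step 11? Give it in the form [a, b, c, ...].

After 1 (swap(4, 1)): [I, C, A, D, B, G, E, F, H]
After 2 (rotate_left(5, 8, k=2)): [I, C, A, D, B, F, H, G, E]
After 3 (rotate_left(3, 5, k=1)): [I, C, A, B, F, D, H, G, E]
After 4 (swap(0, 4)): [F, C, A, B, I, D, H, G, E]
After 5 (swap(1, 3)): [F, B, A, C, I, D, H, G, E]
After 6 (swap(2, 6)): [F, B, H, C, I, D, A, G, E]
After 7 (swap(4, 3)): [F, B, H, I, C, D, A, G, E]
After 8 (reverse(4, 7)): [F, B, H, I, G, A, D, C, E]
After 9 (swap(8, 7)): [F, B, H, I, G, A, D, E, C]
After 10 (reverse(2, 3)): [F, B, I, H, G, A, D, E, C]
After 11 (swap(6, 2)): [F, B, D, H, G, A, I, E, C]

Answer: [F, B, D, H, G, A, I, E, C]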